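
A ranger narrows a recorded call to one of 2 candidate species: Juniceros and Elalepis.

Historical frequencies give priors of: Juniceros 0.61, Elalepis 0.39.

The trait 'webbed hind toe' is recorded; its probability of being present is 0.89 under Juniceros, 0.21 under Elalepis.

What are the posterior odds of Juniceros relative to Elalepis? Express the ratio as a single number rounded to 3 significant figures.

Posterior odds equal prior odds times the likelihood ratio; only the two competing hypotheses matter.
  Juniceros: 0.61 × 0.89 = 0.5429
  Elalepis: 0.39 × 0.21 = 0.0819
Odds(Juniceros : Elalepis) = 0.5429 / 0.0819 ≈ 6.63.

6.63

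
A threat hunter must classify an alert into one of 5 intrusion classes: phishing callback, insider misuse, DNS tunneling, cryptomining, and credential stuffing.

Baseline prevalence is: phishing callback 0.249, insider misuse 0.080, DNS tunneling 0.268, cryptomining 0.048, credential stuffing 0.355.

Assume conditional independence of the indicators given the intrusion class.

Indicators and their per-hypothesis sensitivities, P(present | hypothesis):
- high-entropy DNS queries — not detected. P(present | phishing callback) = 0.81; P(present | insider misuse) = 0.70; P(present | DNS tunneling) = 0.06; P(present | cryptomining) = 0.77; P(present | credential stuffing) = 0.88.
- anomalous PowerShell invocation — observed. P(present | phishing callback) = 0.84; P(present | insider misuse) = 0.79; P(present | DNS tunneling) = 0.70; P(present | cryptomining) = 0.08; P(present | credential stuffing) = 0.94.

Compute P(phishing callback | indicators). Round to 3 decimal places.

By Bayes' rule with conditional independence, the unnormalized weight for each hypothesis is prior × ∏ likelihoods (using 1 − P(present | H) for each absent indicator):
  phishing callback: 0.249 × (1 − 0.81) × 0.84 = 0.03974
  insider misuse: 0.080 × (1 − 0.70) × 0.79 = 0.01896
  DNS tunneling: 0.268 × (1 − 0.06) × 0.70 = 0.17634
  cryptomining: 0.048 × (1 − 0.77) × 0.08 = 0.0008832
  credential stuffing: 0.355 × (1 − 0.88) × 0.94 = 0.040044
The unnormalized weights sum to 0.27597.
P(phishing callback | evidence) = 0.03974 / 0.27597 ≈ 0.144.

0.144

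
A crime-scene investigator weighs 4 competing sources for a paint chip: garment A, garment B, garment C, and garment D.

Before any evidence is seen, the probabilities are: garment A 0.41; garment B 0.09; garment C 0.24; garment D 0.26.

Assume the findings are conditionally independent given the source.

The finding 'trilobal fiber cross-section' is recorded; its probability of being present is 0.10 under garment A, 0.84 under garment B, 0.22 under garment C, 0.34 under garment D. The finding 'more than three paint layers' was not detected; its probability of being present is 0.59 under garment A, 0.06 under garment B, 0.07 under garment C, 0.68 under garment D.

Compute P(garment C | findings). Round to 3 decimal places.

By Bayes' rule with conditional independence, the unnormalized weight for each hypothesis is prior × ∏ likelihoods (using 1 − P(present | H) for each absent finding):
  garment A: 0.41 × 0.10 × (1 − 0.59) = 0.01681
  garment B: 0.09 × 0.84 × (1 − 0.06) = 0.071064
  garment C: 0.24 × 0.22 × (1 − 0.07) = 0.049104
  garment D: 0.26 × 0.34 × (1 − 0.68) = 0.028288
The unnormalized weights sum to 0.16527.
P(garment C | evidence) = 0.049104 / 0.16527 ≈ 0.297.

0.297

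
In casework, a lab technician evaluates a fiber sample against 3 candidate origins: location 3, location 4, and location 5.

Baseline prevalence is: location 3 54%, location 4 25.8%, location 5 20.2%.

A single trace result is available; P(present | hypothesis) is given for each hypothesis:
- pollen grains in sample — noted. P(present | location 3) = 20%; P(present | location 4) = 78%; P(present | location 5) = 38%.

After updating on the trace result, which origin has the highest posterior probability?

location 4

For each hypothesis, the unnormalized posterior weight is prior × likelihood:
  location 3: 0.540 × 0.20 = 0.108
  location 4: 0.258 × 0.78 = 0.20124
  location 5: 0.202 × 0.38 = 0.07676
Normalizing constant Z = 0.108 + 0.20124 + 0.07676 = 0.386.
P(location 3 | evidence) ≈ 0.108 / 0.386 ≈ 0.280
P(location 4 | evidence) ≈ 0.20124 / 0.386 ≈ 0.521
P(location 5 | evidence) ≈ 0.07676 / 0.386 ≈ 0.199
The largest is 0.521, so location 4 is most probable.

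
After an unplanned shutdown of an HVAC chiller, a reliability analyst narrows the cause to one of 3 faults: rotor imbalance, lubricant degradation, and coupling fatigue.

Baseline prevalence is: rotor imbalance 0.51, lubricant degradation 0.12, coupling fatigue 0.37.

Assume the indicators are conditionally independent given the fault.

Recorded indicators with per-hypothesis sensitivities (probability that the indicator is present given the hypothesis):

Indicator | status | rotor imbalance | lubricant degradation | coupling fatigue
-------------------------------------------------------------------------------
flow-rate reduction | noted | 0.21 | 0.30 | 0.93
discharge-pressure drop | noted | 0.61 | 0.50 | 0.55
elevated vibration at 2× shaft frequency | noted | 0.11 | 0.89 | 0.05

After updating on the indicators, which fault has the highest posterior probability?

lubricant degradation

For each hypothesis, the unnormalized posterior weight is prior × product of the indicator likelihoods:
  rotor imbalance: 0.51 × 0.21 × 0.61 × 0.11 = 0.0071864
  lubricant degradation: 0.12 × 0.30 × 0.50 × 0.89 = 0.01602
  coupling fatigue: 0.37 × 0.93 × 0.55 × 0.05 = 0.0094628
Marginal likelihood of the evidence = 0.032669.
P(rotor imbalance | evidence) ≈ 0.0071864 / 0.032669 ≈ 0.220
P(lubricant degradation | evidence) ≈ 0.01602 / 0.032669 ≈ 0.490
P(coupling fatigue | evidence) ≈ 0.0094628 / 0.032669 ≈ 0.290
The largest is 0.490, so lubricant degradation is most probable.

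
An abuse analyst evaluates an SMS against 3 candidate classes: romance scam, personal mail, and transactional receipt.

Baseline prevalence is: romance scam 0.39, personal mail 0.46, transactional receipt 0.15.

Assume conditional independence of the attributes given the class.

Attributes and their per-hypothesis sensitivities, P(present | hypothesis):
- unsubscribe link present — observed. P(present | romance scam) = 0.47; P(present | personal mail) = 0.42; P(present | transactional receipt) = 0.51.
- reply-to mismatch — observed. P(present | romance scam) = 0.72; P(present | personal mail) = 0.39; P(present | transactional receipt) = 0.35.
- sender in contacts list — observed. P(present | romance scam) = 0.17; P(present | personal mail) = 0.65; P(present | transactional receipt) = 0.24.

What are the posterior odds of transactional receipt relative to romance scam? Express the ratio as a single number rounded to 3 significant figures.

0.286

Unnormalized posterior weight (prior times the attribute likelihoods) for each of the two hypotheses:
  transactional receipt: 0.15 × 0.51 × 0.35 × 0.24 = 0.006426
  romance scam: 0.39 × 0.47 × 0.72 × 0.17 = 0.022436
Posterior odds = 0.006426 / 0.022436 ≈ 0.286.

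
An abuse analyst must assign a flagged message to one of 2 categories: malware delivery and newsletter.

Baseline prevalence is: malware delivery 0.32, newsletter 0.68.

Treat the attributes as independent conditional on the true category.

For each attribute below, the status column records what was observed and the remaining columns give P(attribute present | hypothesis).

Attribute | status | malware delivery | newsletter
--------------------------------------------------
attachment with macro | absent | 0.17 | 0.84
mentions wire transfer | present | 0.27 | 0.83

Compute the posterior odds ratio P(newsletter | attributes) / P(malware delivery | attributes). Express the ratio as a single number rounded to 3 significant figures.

The normalizing constant cancels in an odds ratio, so compute prior × likelihood for the two hypotheses only (using 1 − P(present | H) for each absent attribute):
  newsletter: 0.68 × (1 − 0.84) × 0.83 = 0.090304
  malware delivery: 0.32 × (1 − 0.17) × 0.27 = 0.071712
Posterior odds = 0.090304 / 0.071712 ≈ 1.26.

1.26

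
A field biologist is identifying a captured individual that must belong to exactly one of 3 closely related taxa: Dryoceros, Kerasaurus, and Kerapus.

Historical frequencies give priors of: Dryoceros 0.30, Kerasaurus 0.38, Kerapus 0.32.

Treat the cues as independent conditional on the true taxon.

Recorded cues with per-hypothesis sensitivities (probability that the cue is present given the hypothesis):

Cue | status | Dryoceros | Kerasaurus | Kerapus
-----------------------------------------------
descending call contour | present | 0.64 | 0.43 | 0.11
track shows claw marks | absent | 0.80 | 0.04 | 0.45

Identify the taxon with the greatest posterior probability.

By Bayes' rule with conditional independence, the unnormalized weight for each hypothesis is prior × ∏ likelihoods (using 1 − P(present | H) for each absent cue):
  Dryoceros: 0.30 × 0.64 × (1 − 0.80) = 0.0384
  Kerasaurus: 0.38 × 0.43 × (1 − 0.04) = 0.15686
  Kerapus: 0.32 × 0.11 × (1 − 0.45) = 0.01936
Marginal likelihood of the evidence = 0.21462.
P(Dryoceros | evidence) ≈ 0.0384 / 0.21462 ≈ 0.179
P(Kerasaurus | evidence) ≈ 0.15686 / 0.21462 ≈ 0.731
P(Kerapus | evidence) ≈ 0.01936 / 0.21462 ≈ 0.090
The largest is 0.731, so Kerasaurus is most probable.

Kerasaurus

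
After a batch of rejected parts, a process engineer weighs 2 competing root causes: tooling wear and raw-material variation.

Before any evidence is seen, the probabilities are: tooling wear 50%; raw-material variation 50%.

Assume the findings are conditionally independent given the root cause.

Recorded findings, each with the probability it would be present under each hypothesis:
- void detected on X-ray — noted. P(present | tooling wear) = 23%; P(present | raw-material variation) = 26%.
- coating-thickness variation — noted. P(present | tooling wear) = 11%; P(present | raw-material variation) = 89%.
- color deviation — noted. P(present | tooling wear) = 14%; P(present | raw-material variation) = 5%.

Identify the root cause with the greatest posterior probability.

By Bayes' rule with conditional independence, the unnormalized weight for each hypothesis is prior × ∏ likelihoods:
  tooling wear: 0.50 × 0.23 × 0.11 × 0.14 = 0.001771
  raw-material variation: 0.50 × 0.26 × 0.89 × 0.05 = 0.005785
The unnormalized weights sum to 0.007556.
P(tooling wear | evidence) ≈ 0.001771 / 0.007556 ≈ 0.234
P(raw-material variation | evidence) ≈ 0.005785 / 0.007556 ≈ 0.766
The largest is 0.766, so raw-material variation is most probable.

raw-material variation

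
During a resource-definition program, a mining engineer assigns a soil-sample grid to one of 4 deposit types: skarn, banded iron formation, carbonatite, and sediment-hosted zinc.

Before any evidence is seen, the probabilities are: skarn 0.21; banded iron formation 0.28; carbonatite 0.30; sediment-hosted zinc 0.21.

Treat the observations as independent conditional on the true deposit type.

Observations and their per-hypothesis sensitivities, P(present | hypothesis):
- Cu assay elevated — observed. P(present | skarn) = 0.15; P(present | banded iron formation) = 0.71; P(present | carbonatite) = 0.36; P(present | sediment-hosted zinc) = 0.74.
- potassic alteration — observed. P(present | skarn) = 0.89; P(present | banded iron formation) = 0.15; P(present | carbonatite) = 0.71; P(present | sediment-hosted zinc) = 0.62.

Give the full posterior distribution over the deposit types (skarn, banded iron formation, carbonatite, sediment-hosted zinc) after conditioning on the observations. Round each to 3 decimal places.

For each hypothesis, the unnormalized posterior weight is prior × product of the observation likelihoods:
  skarn: 0.21 × 0.15 × 0.89 = 0.028035
  banded iron formation: 0.28 × 0.71 × 0.15 = 0.02982
  carbonatite: 0.30 × 0.36 × 0.71 = 0.07668
  sediment-hosted zinc: 0.21 × 0.74 × 0.62 = 0.096348
Marginal likelihood of the evidence = 0.23088.
P(skarn | evidence) = 0.028035 / 0.23088 ≈ 0.121
P(banded iron formation | evidence) = 0.02982 / 0.23088 ≈ 0.129
P(carbonatite | evidence) = 0.07668 / 0.23088 ≈ 0.332
P(sediment-hosted zinc | evidence) = 0.096348 / 0.23088 ≈ 0.417

0.121, 0.129, 0.332, 0.417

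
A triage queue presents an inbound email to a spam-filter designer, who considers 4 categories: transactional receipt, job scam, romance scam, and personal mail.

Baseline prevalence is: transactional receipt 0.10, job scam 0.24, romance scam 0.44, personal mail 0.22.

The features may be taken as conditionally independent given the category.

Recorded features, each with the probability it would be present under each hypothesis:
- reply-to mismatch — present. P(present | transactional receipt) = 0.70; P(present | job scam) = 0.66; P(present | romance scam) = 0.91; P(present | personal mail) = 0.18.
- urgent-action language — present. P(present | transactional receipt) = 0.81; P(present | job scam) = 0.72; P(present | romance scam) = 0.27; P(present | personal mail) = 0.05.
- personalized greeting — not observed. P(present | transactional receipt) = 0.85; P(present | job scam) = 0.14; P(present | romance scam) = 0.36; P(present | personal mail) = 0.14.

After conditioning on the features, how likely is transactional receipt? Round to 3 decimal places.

0.048

Multiply each prior by the joint likelihood of the feature pattern (using 1 − P(present | H) for each absent feature):
  transactional receipt: 0.10 × 0.70 × 0.81 × (1 − 0.85) = 0.008505
  job scam: 0.24 × 0.66 × 0.72 × (1 − 0.14) = 0.098081
  romance scam: 0.44 × 0.91 × 0.27 × (1 − 0.36) = 0.069189
  personal mail: 0.22 × 0.18 × 0.05 × (1 − 0.14) = 0.0017028
The unnormalized weights sum to 0.17748.
P(transactional receipt | evidence) = 0.008505 / 0.17748 ≈ 0.048.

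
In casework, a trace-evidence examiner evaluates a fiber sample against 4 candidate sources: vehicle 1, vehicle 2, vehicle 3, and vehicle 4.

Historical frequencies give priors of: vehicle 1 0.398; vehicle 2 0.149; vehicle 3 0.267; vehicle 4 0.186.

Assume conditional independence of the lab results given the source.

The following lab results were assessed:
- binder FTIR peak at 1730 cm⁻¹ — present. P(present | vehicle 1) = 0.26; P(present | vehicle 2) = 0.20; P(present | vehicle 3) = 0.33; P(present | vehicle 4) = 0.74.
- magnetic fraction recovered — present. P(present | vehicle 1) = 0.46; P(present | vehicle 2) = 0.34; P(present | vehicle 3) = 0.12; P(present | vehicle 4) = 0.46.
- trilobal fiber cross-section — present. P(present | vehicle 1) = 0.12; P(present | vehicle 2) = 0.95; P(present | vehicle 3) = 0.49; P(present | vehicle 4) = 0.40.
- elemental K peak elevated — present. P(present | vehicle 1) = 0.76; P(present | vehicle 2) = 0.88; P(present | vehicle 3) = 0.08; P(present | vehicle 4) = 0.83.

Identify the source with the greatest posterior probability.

vehicle 4

Multiply each prior by the joint likelihood of the lab result pattern:
  vehicle 1: 0.398 × 0.26 × 0.46 × 0.12 × 0.76 = 0.0043412
  vehicle 2: 0.149 × 0.20 × 0.34 × 0.95 × 0.88 = 0.0084704
  vehicle 3: 0.267 × 0.33 × 0.12 × 0.49 × 0.08 = 0.00041447
  vehicle 4: 0.186 × 0.74 × 0.46 × 0.40 × 0.83 = 0.02102
Marginal likelihood of the evidence = 0.034246.
P(vehicle 1 | evidence) ≈ 0.0043412 / 0.034246 ≈ 0.127
P(vehicle 2 | evidence) ≈ 0.0084704 / 0.034246 ≈ 0.247
P(vehicle 3 | evidence) ≈ 0.00041447 / 0.034246 ≈ 0.012
P(vehicle 4 | evidence) ≈ 0.02102 / 0.034246 ≈ 0.614
The largest is 0.614, so vehicle 4 is most probable.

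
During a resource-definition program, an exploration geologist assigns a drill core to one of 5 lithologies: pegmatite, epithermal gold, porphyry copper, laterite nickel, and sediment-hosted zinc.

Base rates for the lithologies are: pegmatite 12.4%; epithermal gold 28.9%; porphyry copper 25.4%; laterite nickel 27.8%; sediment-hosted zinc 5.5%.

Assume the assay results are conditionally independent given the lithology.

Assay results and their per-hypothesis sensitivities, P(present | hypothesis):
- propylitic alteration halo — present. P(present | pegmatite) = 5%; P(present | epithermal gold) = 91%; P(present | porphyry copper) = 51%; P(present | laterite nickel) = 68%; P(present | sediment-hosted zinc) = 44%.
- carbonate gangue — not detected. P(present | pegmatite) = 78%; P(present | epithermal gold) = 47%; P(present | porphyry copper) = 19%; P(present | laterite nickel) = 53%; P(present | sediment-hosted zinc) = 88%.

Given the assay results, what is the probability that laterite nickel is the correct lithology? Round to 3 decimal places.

By Bayes' rule with conditional independence, the unnormalized weight for each hypothesis is prior × ∏ likelihoods (using 1 − P(present | H) for each absent assay result):
  pegmatite: 0.124 × 0.05 × (1 − 0.78) = 0.001364
  epithermal gold: 0.289 × 0.91 × (1 − 0.47) = 0.13938
  porphyry copper: 0.254 × 0.51 × (1 − 0.19) = 0.10493
  laterite nickel: 0.278 × 0.68 × (1 − 0.53) = 0.088849
  sediment-hosted zinc: 0.055 × 0.44 × (1 − 0.88) = 0.002904
Normalizing constant Z = 0.001364 + 0.13938 + 0.10493 + 0.088849 + 0.002904 = 0.33743.
P(laterite nickel | evidence) = 0.088849 / 0.33743 ≈ 0.263.

0.263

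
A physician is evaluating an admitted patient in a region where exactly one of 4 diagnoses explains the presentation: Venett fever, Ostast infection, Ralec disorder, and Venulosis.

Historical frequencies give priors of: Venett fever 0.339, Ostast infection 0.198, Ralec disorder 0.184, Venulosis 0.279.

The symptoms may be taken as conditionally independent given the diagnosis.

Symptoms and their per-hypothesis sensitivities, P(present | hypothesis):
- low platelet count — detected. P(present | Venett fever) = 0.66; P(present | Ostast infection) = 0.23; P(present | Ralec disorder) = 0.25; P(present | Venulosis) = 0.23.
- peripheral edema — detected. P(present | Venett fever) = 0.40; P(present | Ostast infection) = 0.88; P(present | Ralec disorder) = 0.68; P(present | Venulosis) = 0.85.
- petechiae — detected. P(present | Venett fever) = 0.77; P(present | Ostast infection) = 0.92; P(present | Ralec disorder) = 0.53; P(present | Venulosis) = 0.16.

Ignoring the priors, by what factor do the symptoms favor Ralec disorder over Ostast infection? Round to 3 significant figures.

Take the product of per-symptom likelihoods under each hypothesis, then divide.
  Ralec disorder: 0.25 × 0.68 × 0.53 = 0.0901
  Ostast infection: 0.23 × 0.88 × 0.92 = 0.18621
Bayes factor = 0.0901 / 0.18621 ≈ 0.484

0.484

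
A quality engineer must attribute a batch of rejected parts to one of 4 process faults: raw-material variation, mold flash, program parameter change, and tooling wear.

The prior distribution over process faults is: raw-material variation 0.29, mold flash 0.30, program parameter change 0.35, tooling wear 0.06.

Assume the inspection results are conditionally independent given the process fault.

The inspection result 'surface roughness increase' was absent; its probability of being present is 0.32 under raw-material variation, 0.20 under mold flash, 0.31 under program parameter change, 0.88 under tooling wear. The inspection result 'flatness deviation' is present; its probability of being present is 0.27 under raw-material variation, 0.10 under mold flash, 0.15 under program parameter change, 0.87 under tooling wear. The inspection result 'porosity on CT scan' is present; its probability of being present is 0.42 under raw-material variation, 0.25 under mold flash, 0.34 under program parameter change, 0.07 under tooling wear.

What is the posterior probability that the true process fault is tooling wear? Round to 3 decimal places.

For each hypothesis, the unnormalized posterior weight is prior × product of the inspection result likelihoods (using 1 − P(present | H) for each absent inspection result):
  raw-material variation: 0.29 × (1 − 0.32) × 0.27 × 0.42 = 0.022362
  mold flash: 0.30 × (1 − 0.20) × 0.10 × 0.25 = 0.006
  program parameter change: 0.35 × (1 − 0.31) × 0.15 × 0.34 = 0.012316
  tooling wear: 0.06 × (1 − 0.88) × 0.87 × 0.07 = 0.00043848
Marginal likelihood of the evidence = 0.041117.
P(tooling wear | evidence) = 0.00043848 / 0.041117 ≈ 0.011.

0.011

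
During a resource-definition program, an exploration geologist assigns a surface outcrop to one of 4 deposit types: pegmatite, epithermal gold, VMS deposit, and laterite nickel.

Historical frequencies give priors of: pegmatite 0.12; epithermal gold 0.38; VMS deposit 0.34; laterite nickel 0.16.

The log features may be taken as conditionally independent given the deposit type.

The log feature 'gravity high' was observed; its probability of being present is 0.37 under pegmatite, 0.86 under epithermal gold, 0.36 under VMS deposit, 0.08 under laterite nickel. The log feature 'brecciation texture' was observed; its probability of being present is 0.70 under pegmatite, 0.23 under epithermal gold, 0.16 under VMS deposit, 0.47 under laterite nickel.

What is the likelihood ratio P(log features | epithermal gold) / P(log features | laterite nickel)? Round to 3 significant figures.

5.26

The Bayes factor is the ratio of the joint likelihoods of the log feature pattern under the two hypotheses.
  epithermal gold: 0.86 × 0.23 = 0.1978
  laterite nickel: 0.08 × 0.47 = 0.0376
Bayes factor = 0.1978 / 0.0376 ≈ 5.26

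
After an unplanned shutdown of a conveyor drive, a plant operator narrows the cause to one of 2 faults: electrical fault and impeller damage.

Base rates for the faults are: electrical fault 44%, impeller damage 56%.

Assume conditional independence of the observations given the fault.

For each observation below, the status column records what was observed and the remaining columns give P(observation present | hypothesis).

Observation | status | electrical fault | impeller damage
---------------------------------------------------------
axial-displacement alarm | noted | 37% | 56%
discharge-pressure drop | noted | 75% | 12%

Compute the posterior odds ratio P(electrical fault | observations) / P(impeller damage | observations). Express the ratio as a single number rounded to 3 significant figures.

The normalizing constant cancels in an odds ratio, so compute prior × likelihood for the two hypotheses only:
  electrical fault: 0.44 × 0.37 × 0.75 = 0.1221
  impeller damage: 0.56 × 0.56 × 0.12 = 0.037632
Odds(electrical fault : impeller damage) = 0.1221 / 0.037632 ≈ 3.24.

3.24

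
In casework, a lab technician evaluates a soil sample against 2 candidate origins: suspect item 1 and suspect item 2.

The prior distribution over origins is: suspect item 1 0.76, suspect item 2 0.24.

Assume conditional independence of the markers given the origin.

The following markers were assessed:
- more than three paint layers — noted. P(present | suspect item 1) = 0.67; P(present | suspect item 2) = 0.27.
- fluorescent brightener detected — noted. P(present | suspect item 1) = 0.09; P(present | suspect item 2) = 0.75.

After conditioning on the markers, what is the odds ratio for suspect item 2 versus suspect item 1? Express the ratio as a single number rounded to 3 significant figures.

1.06

Posterior odds equal prior odds times the likelihood ratio; only the two competing hypotheses matter.
  suspect item 2: 0.24 × 0.27 × 0.75 = 0.0486
  suspect item 1: 0.76 × 0.67 × 0.09 = 0.045828
Posterior odds = 0.0486 / 0.045828 ≈ 1.06.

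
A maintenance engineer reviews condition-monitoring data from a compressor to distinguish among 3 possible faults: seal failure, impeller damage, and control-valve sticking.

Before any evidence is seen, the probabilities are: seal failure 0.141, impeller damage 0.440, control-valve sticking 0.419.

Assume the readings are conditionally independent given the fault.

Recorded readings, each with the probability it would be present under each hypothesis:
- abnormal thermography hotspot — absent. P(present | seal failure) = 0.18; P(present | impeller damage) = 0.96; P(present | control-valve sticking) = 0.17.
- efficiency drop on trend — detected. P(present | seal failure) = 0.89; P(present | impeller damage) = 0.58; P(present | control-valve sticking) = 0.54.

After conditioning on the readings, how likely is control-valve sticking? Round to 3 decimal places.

Multiply each prior by the joint likelihood of the reading pattern (using 1 − P(present | H) for each absent reading):
  seal failure: 0.141 × (1 − 0.18) × 0.89 = 0.1029
  impeller damage: 0.440 × (1 − 0.96) × 0.58 = 0.010208
  control-valve sticking: 0.419 × (1 − 0.17) × 0.54 = 0.1878
Normalizing constant Z = 0.1029 + 0.010208 + 0.1878 = 0.30091.
P(control-valve sticking | evidence) = 0.1878 / 0.30091 ≈ 0.624.

0.624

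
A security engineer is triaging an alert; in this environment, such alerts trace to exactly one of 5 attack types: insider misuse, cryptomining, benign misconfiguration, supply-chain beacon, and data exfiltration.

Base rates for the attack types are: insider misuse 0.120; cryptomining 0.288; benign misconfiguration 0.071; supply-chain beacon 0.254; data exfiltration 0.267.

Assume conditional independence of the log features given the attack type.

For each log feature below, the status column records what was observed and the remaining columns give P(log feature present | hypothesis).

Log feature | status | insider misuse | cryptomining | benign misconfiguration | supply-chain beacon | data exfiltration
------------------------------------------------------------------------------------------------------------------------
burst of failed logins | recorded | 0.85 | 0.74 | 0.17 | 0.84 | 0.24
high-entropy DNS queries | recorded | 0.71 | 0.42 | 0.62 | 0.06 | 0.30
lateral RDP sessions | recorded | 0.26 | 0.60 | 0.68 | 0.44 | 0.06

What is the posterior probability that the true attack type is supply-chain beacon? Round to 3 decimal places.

0.067

By Bayes' rule with conditional independence, the unnormalized weight for each hypothesis is prior × ∏ likelihoods:
  insider misuse: 0.120 × 0.85 × 0.71 × 0.26 = 0.018829
  cryptomining: 0.288 × 0.74 × 0.42 × 0.60 = 0.053706
  benign misconfiguration: 0.071 × 0.17 × 0.62 × 0.68 = 0.0050887
  supply-chain beacon: 0.254 × 0.84 × 0.06 × 0.44 = 0.0056327
  data exfiltration: 0.267 × 0.24 × 0.30 × 0.06 = 0.0011534
The unnormalized weights sum to 0.08441.
P(supply-chain beacon | evidence) = 0.0056327 / 0.08441 ≈ 0.067.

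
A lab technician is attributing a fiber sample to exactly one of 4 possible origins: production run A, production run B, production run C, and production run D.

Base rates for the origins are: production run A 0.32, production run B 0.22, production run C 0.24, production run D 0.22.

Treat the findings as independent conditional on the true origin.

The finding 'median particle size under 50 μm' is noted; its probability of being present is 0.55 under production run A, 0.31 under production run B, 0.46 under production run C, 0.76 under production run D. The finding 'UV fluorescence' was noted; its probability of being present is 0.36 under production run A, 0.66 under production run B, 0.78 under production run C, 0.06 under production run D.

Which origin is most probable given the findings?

production run C

For each hypothesis, the unnormalized posterior weight is prior × product of the finding likelihoods:
  production run A: 0.32 × 0.55 × 0.36 = 0.06336
  production run B: 0.22 × 0.31 × 0.66 = 0.045012
  production run C: 0.24 × 0.46 × 0.78 = 0.086112
  production run D: 0.22 × 0.76 × 0.06 = 0.010032
The unnormalized weights sum to 0.20452.
P(production run A | evidence) ≈ 0.06336 / 0.20452 ≈ 0.310
P(production run B | evidence) ≈ 0.045012 / 0.20452 ≈ 0.220
P(production run C | evidence) ≈ 0.086112 / 0.20452 ≈ 0.421
P(production run D | evidence) ≈ 0.010032 / 0.20452 ≈ 0.049
The largest is 0.421, so production run C is most probable.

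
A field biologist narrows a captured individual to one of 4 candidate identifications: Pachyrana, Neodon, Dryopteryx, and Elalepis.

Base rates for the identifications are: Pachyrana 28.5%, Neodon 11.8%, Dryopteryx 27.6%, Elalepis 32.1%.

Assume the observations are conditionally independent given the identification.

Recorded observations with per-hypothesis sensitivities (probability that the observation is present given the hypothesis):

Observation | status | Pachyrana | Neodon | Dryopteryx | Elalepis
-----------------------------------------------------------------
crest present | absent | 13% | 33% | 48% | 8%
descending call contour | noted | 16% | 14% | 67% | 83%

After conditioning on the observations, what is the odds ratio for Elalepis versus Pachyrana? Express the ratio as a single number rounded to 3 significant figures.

6.18

The normalizing constant cancels in an odds ratio, so compute prior × likelihood for the two hypotheses only (using 1 − P(present | H) for each absent observation):
  Elalepis: 0.321 × (1 − 0.08) × 0.83 = 0.24512
  Pachyrana: 0.285 × (1 − 0.13) × 0.16 = 0.039672
Odds(Elalepis : Pachyrana) = 0.24512 / 0.039672 ≈ 6.18.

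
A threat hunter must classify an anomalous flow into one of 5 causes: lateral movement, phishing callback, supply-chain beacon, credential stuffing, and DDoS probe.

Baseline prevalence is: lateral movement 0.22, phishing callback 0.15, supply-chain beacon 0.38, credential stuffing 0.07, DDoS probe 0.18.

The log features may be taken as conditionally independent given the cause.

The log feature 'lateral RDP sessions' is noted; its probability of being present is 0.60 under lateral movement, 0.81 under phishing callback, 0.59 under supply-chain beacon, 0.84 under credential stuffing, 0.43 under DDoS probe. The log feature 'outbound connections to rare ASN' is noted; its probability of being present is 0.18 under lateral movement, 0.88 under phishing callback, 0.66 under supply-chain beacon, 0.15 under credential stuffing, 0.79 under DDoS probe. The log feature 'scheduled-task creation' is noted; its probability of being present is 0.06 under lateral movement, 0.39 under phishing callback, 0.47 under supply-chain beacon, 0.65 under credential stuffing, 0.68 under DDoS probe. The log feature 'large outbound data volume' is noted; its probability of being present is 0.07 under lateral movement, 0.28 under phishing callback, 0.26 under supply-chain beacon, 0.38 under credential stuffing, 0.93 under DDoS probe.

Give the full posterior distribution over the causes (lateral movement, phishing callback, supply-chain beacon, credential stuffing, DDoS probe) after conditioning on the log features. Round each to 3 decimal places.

For each hypothesis, the unnormalized posterior weight is prior × product of the log feature likelihoods:
  lateral movement: 0.22 × 0.60 × 0.18 × 0.06 × 0.07 = 9.9792e-05
  phishing callback: 0.15 × 0.81 × 0.88 × 0.39 × 0.28 = 0.011676
  supply-chain beacon: 0.38 × 0.59 × 0.66 × 0.47 × 0.26 = 0.018082
  credential stuffing: 0.07 × 0.84 × 0.15 × 0.65 × 0.38 = 0.0021785
  DDoS probe: 0.18 × 0.43 × 0.79 × 0.68 × 0.93 = 0.038669
Normalizing constant Z = 9.9792e-05 + 0.011676 + 0.018082 + 0.0021785 + 0.038669 = 0.070705.
P(lateral movement | evidence) = 9.9792e-05 / 0.070705 ≈ 0.001
P(phishing callback | evidence) = 0.011676 / 0.070705 ≈ 0.165
P(supply-chain beacon | evidence) = 0.018082 / 0.070705 ≈ 0.256
P(credential stuffing | evidence) = 0.0021785 / 0.070705 ≈ 0.031
P(DDoS probe | evidence) = 0.038669 / 0.070705 ≈ 0.547

0.001, 0.165, 0.256, 0.031, 0.547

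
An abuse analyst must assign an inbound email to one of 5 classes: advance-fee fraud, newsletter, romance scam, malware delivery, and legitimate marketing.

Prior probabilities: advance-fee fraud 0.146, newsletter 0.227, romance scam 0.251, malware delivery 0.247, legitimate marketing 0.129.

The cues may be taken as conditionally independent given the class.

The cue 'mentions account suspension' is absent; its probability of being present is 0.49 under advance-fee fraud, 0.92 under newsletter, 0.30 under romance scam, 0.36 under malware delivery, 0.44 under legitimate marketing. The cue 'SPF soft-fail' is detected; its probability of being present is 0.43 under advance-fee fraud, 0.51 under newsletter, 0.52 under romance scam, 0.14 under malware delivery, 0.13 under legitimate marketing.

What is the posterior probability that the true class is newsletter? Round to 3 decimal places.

0.056

By Bayes' rule with conditional independence, the unnormalized weight for each hypothesis is prior × ∏ likelihoods (using 1 − P(present | H) for each absent cue):
  advance-fee fraud: 0.146 × (1 − 0.49) × 0.43 = 0.032018
  newsletter: 0.227 × (1 − 0.92) × 0.51 = 0.0092616
  romance scam: 0.251 × (1 − 0.30) × 0.52 = 0.091364
  malware delivery: 0.247 × (1 − 0.36) × 0.14 = 0.022131
  legitimate marketing: 0.129 × (1 − 0.44) × 0.13 = 0.0093912
The unnormalized weights sum to 0.16417.
P(newsletter | evidence) = 0.0092616 / 0.16417 ≈ 0.056.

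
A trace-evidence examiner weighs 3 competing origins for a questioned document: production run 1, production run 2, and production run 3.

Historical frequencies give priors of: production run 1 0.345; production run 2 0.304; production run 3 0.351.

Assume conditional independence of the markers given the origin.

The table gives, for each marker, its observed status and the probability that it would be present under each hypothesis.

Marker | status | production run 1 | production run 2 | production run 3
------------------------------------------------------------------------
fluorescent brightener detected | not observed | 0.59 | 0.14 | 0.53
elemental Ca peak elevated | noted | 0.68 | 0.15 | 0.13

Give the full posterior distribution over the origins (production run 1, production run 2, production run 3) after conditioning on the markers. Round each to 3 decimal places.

0.613, 0.250, 0.137

By Bayes' rule with conditional independence, the unnormalized weight for each hypothesis is prior × ∏ likelihoods (using 1 − P(present | H) for each absent marker):
  production run 1: 0.345 × (1 − 0.59) × 0.68 = 0.096186
  production run 2: 0.304 × (1 − 0.14) × 0.15 = 0.039216
  production run 3: 0.351 × (1 − 0.53) × 0.13 = 0.021446
The unnormalized weights sum to 0.15685.
P(production run 1 | evidence) = 0.096186 / 0.15685 ≈ 0.613
P(production run 2 | evidence) = 0.039216 / 0.15685 ≈ 0.250
P(production run 3 | evidence) = 0.021446 / 0.15685 ≈ 0.137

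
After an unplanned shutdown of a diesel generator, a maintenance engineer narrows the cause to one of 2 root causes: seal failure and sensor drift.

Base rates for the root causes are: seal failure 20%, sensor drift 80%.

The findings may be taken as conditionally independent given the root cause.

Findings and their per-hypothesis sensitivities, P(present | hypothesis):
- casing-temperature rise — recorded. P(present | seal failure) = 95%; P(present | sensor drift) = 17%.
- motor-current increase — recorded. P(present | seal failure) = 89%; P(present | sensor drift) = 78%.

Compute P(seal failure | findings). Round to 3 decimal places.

0.615

For each hypothesis, the unnormalized posterior weight is prior × product of the finding likelihoods:
  seal failure: 0.20 × 0.95 × 0.89 = 0.1691
  sensor drift: 0.80 × 0.17 × 0.78 = 0.10608
The unnormalized weights sum to 0.27518.
P(seal failure | evidence) = 0.1691 / 0.27518 ≈ 0.615.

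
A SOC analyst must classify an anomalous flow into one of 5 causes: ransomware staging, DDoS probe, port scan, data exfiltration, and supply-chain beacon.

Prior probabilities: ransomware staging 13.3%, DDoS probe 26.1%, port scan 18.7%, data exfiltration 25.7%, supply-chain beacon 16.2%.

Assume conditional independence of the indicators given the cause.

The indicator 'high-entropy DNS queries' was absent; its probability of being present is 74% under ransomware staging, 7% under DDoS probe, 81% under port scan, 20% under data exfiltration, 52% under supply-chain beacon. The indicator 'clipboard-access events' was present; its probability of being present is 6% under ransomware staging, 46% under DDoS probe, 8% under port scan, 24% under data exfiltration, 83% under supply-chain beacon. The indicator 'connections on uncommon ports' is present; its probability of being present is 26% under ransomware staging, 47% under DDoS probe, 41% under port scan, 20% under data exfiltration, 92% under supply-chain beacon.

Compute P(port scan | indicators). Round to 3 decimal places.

0.009

For each hypothesis, the unnormalized posterior weight is prior × product of the indicator likelihoods (using 1 − P(present | H) for each absent indicator):
  ransomware staging: 0.133 × (1 − 0.74) × 0.06 × 0.26 = 0.00053945
  DDoS probe: 0.261 × (1 − 0.07) × 0.46 × 0.47 = 0.052478
  port scan: 0.187 × (1 − 0.81) × 0.08 × 0.41 = 0.0011654
  data exfiltration: 0.257 × (1 − 0.20) × 0.24 × 0.20 = 0.0098688
  supply-chain beacon: 0.162 × (1 − 0.52) × 0.83 × 0.92 = 0.059378
Normalizing constant Z = 0.00053945 + 0.052478 + 0.0011654 + 0.0098688 + 0.059378 = 0.12343.
P(port scan | evidence) = 0.0011654 / 0.12343 ≈ 0.009.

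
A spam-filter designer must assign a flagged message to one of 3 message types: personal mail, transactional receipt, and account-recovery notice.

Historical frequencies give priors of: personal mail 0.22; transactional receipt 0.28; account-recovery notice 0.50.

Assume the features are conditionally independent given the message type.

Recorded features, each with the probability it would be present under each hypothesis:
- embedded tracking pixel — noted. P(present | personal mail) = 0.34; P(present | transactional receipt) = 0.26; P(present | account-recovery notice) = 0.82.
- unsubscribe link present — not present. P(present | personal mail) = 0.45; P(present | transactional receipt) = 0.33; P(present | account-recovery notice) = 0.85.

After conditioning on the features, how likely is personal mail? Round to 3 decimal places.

0.272

Multiply each prior by the joint likelihood of the feature pattern (using 1 − P(present | H) for each absent feature):
  personal mail: 0.22 × 0.34 × (1 − 0.45) = 0.04114
  transactional receipt: 0.28 × 0.26 × (1 − 0.33) = 0.048776
  account-recovery notice: 0.50 × 0.82 × (1 − 0.85) = 0.0615
Marginal likelihood of the evidence = 0.15142.
P(personal mail | evidence) = 0.04114 / 0.15142 ≈ 0.272.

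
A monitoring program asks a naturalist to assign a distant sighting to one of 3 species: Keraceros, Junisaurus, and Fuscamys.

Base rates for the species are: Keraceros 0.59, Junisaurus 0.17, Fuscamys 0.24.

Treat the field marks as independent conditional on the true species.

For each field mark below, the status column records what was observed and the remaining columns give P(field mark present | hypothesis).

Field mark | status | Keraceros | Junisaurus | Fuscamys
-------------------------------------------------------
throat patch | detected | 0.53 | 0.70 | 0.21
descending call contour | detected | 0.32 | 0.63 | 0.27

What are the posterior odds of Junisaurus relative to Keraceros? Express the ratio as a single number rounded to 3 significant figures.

Posterior odds equal prior odds times the likelihood ratio; only the two competing hypotheses matter.
  Junisaurus: 0.17 × 0.70 × 0.63 = 0.07497
  Keraceros: 0.59 × 0.53 × 0.32 = 0.10006
Posterior odds = 0.07497 / 0.10006 ≈ 0.749.

0.749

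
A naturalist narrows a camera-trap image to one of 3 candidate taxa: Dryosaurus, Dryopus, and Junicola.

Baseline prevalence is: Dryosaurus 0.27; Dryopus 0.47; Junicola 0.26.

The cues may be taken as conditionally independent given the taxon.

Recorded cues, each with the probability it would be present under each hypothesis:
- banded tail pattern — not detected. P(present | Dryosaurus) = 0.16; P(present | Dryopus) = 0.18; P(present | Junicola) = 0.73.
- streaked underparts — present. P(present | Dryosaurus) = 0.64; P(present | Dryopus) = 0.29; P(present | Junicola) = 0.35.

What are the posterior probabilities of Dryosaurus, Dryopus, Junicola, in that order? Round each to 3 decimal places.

Multiply each prior by the joint likelihood of the cue pattern (using 1 − P(present | H) for each absent cue):
  Dryosaurus: 0.27 × (1 − 0.16) × 0.64 = 0.14515
  Dryopus: 0.47 × (1 − 0.18) × 0.29 = 0.11177
  Junicola: 0.26 × (1 − 0.73) × 0.35 = 0.02457
Marginal likelihood of the evidence = 0.28149.
P(Dryosaurus | evidence) = 0.14515 / 0.28149 ≈ 0.516
P(Dryopus | evidence) = 0.11177 / 0.28149 ≈ 0.397
P(Junicola | evidence) = 0.02457 / 0.28149 ≈ 0.087

0.516, 0.397, 0.087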